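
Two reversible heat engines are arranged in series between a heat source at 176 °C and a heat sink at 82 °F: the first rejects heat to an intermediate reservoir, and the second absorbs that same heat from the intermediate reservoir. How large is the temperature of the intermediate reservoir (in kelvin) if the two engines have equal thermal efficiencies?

T_m ≈ 367.6 K

T_H = 176 °C → 176 + 273.15 = 449.15 K.
T_C = 82 °F → (82 − 32) × 5/9 = 27.78 °C = 300.93 K.
Equal efficiencies require 1 − T_m/T_H = 1 − T_C/T_m, i.e. T_m/T_H = T_C/T_m, so T_m = √(T_H·T_C) = √(449.15 × 300.93) = 367.6 K.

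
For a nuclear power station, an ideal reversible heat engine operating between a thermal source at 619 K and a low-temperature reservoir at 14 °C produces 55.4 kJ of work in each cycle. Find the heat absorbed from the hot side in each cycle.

Q_H ≈ 103 kJ

T_C = 14 °C → 14 + 273.15 = 287.15 K.
The Carnot efficiency is η = 1 − T_C/T_H = 1 − 287.15/619.00 = 0.5361.
Q_H = W/η = 55.4/0.5361 = 103 kJ.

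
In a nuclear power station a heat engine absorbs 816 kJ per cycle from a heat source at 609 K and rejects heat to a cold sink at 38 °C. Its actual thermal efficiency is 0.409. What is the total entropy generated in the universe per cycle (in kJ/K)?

T_C = 38 °C → 38 + 273.15 = 311.15 K.
W = η·Q_H = 0.409 × 816 = 333.7 kJ, so Q_C = Q_H − W = 482.3 kJ.
Reservoir entropy changes: ΔS_H = −Q_H/T_H = −816/609.00 = -1.340 kJ/K and ΔS_C = +Q_C/T_C = 482.3/311.15 = 1.550 kJ/K.
ΔS_univ = −Q_H/T_H + Q_C/T_C = 0.210 kJ/K (> 0, since η = 0.409 < η_Carnot = 0.489).

ΔS_univ ≈ 0.210 kJ/K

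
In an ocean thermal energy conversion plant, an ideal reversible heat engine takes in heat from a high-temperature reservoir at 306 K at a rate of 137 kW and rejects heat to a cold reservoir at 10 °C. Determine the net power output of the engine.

T_C = 10 °C → 10 + 273.15 = 283.15 K.
Carnot efficiency: η = 1 − T_C/T_H = 1 − 283.15/306.00 = 0.0747.
W = η·Q_H = 0.0747 × 137 = 10.23 kW.

Ẇ ≈ 10.23 kW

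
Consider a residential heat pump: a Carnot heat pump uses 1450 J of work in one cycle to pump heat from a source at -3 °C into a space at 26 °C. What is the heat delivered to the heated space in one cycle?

Q_H ≈ 15000 J

T_H = 26 °C → 26 + 273.15 = 299.15 K.
T_C = -3 °C → -3 + 273.15 = 270.15 K.
Reversible heating COP: COP_HP = T_H/(T_H − T_C) = 299.15/29.00 = 10.3155.
Q_H = COP_HP · W = 10.3155 × 1450 = 15000 J.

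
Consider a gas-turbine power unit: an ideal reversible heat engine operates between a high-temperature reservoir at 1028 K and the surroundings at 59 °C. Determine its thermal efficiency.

η ≈ 0.677

T_C = 59 °C → 59 + 273.15 = 332.15 K.
For a reversible engine, η = 1 − T_C/T_H = 1 − 332.15/1028.00 = 0.677.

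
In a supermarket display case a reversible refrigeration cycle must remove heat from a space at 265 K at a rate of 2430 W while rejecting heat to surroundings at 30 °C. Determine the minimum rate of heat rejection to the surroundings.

Q̇_H ≈ 2780 W

T_H = 30 °C → 30 + 273.15 = 303.15 K.
For a reversible cycle Q_H/Q_C = T_H/T_C, so Q_H = Q_C·T_H/T_C = 2430 × 303.15/265.00 = 2780 W.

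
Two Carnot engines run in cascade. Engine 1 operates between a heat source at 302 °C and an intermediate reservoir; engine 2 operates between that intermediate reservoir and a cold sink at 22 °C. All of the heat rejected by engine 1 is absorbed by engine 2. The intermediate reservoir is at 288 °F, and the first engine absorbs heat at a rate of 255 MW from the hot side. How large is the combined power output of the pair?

T_H = 302 °C → 302 + 273.15 = 575.15 K.
T_C = 22 °C → 22 + 273.15 = 295.15 K.
Two reversible stages in series are equivalent to a single Carnot engine between T_H and T_C, so η_total = 1 − T_C/T_H = 1 − 295.15/575.15 = 0.4868.
W_total = η_total · Q_H = 0.4868 × 255 = 124.1 MW.

Ẇ_total ≈ 124.1 MW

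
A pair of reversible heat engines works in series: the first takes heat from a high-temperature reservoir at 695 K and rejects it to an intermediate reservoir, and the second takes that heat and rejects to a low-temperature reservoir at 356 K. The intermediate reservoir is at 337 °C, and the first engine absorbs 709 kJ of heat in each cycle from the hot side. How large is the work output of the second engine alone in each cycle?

W₂ ≈ 259.3 kJ

T_m = 337 °C → 337 + 273.15 = 610.15 K.
Heat entering the second stage: Q_m = Q_H·(T_m/T_H) = 709 × 610.15/695.00 = 622.4 kJ.
Second-stage efficiency η₂ = 1 − T_C/T_m = 1 − 356.00/610.15 = 0.4165, so W₂ = η₂·Q_m = 259.3 kJ.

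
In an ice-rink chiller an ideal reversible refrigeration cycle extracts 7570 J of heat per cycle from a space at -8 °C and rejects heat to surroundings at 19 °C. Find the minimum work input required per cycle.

T_H = 19 °C → 19 + 273.15 = 292.15 K.
T_C = -8 °C → -8 + 273.15 = 265.15 K.
COP_R = T_C/(T_H − T_C) = 265.15/27.00 = 9.8204.
W = Q_C/COP_R = 7570/9.8204 = 771 J.

W_in ≈ 771 J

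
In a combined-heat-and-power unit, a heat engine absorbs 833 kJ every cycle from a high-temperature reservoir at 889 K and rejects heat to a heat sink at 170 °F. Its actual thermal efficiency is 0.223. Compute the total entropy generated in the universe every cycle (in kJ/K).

T_C = 170 °F → (170 − 32) × 5/9 = 76.67 °C = 349.82 K.
W = η·Q_H = 0.223 × 833 = 185.8 kJ, so Q_C = Q_H − W = 647.2 kJ.
The hot reservoir loses entropy Q_H/T_H = 833/889.00 = 0.9370 kJ/K; the cold reservoir gains Q_C/T_C = 647.2/349.82 = 1.850 kJ/K.
ΔS_univ = −Q_H/T_H + Q_C/T_C = 0.913 kJ/K (> 0, since η = 0.223 < η_Carnot = 0.607).

ΔS_univ ≈ 0.913 kJ/K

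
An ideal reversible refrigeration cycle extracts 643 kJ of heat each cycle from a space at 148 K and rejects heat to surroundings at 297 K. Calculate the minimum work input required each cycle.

W_in ≈ 647 kJ

For a reversible refrigerator, COP_R = T_C/(T_H − T_C) = 148.00/149.00 = 0.9933.
W = Q_C/COP_R = 643/0.9933 = 647 kJ.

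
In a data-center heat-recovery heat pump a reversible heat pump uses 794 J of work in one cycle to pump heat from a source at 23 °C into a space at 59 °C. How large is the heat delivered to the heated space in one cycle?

T_H = 59 °C → 59 + 273.15 = 332.15 K.
T_C = 23 °C → 23 + 273.15 = 296.15 K.
For a reversible heat pump, COP_HP = T_H/(T_H − T_C) = 332.15/36.00 = 9.2264.
Q_H = COP_HP · W = 9.2264 × 794 = 7330 J.

Q_H ≈ 7330 J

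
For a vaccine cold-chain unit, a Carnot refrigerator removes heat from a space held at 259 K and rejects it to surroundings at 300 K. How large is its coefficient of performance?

COP_R ≈ 6.32

COP_R = T_C/(T_H − T_C) = 259.00/(300.00 − 259.00) = 6.32.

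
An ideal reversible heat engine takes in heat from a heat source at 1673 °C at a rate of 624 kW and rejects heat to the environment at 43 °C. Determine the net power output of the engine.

T_H = 1673 °C → 1673 + 273.15 = 1946.15 K.
T_C = 43 °C → 43 + 273.15 = 316.15 K.
For a reversible engine, η = 1 − T_C/T_H = 1 − 316.15/1946.15 = 0.8376.
W = η·Q_H = 0.8376 × 624 = 523 kW.

Ẇ ≈ 523 kW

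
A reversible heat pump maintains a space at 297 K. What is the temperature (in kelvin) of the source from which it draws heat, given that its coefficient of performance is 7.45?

COP_HP = T_H/(T_H − T_C) ⇒ T_C = T_H·(COP_HP − 1)/COP_HP = 297.00 × (7.45 − 1)/7.45 = 257 K.

T_C ≈ 257 K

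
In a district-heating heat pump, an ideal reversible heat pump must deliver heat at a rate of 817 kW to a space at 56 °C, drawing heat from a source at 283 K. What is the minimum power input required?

T_H = 56 °C → 56 + 273.15 = 329.15 K.
COP_HP = T_H/(T_H − T_C) = 329.15/46.15 = 7.1322.
W = Q_H/COP_HP = 817/7.1322 = 115 kW.

Ẇ_in ≈ 115 kW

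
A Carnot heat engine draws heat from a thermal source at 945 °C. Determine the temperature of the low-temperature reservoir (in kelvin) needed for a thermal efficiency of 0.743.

T_H = 945 °C → 945 + 273.15 = 1218.15 K.
From η = 1 − T_C/T_H, T_C = T_H·(1 − η) = 1218.15 × (1 − 0.743) = 313 K.

T_C ≈ 313 K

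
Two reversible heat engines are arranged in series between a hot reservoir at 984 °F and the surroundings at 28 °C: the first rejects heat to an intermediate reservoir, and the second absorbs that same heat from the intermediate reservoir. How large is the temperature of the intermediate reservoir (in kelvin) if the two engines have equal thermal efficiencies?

T_H = 984 °F → (984 − 32) × 5/9 = 528.89 °C = 802.04 K.
T_C = 28 °C → 28 + 273.15 = 301.15 K.
Equal efficiencies require 1 − T_m/T_H = 1 − T_C/T_m, i.e. T_m/T_H = T_C/T_m, so T_m = √(T_H·T_C) = √(802.04 × 301.15) = 491 K.

T_m ≈ 491 K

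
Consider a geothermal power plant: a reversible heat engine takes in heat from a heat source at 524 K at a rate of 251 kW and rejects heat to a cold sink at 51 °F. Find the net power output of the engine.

T_C = 51 °F → (51 − 32) × 5/9 = 10.56 °C = 283.71 K.
Carnot efficiency: η = 1 − T_C/T_H = 1 − 283.71/524.00 = 0.4586.
W = η·Q_H = 0.4586 × 251 = 115 kW.

Ẇ ≈ 115 kW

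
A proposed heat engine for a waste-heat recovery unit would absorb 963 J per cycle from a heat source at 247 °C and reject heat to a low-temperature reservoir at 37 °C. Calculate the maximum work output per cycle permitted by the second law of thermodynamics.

W_max ≈ 389 J

T_H = 247 °C → 247 + 273.15 = 520.15 K.
T_C = 37 °C → 37 + 273.15 = 310.15 K.
By the Carnot theorem, η_max = 1 − T_C/T_H = 1 − 310.15/520.15 = 0.4037.
W_max = η_max · Q_H = 0.4037 × 963 = 389 J.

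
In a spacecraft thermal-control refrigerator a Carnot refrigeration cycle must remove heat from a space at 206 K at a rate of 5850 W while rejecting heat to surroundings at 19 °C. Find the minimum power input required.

T_H = 19 °C → 19 + 273.15 = 292.15 K.
The reversible coefficient of performance is COP_R = T_C/(T_H − T_C) = 206.00/86.15 = 2.3912.
W = Q_C/COP_R = 5850/2.3912 = 2450 W.

Ẇ_in ≈ 2450 W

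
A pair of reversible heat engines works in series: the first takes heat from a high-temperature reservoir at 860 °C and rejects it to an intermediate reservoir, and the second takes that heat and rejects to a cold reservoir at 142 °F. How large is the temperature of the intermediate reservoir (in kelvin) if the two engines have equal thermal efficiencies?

T_m ≈ 615 K

T_H = 860 °C → 860 + 273.15 = 1133.15 K.
T_C = 142 °F → (142 − 32) × 5/9 = 61.11 °C = 334.26 K.
Equal efficiencies require 1 − T_m/T_H = 1 − T_C/T_m, i.e. T_m/T_H = T_C/T_m, so T_m = √(T_H·T_C) = √(1133.15 × 334.26) = 615 K.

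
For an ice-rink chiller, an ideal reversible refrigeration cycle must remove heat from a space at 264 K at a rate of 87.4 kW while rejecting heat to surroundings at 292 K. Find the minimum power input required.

For a reversible refrigerator, COP_R = T_C/(T_H − T_C) = 264.00/28.00 = 9.4286.
W = Q_C/COP_R = 87.4/9.4286 = 9.27 kW.

Ẇ_in ≈ 9.27 kW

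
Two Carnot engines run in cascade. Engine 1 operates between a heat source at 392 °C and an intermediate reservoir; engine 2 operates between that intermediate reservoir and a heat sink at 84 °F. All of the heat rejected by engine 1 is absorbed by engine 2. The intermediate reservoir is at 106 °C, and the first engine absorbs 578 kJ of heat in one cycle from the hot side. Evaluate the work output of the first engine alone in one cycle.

T_H = 392 °C → 392 + 273.15 = 665.15 K.
T_C = 84 °F → (84 − 32) × 5/9 = 28.89 °C = 302.04 K.
T_m = 106 °C → 106 + 273.15 = 379.15 K.
First-stage efficiency η₁ = 1 − T_m/T_H = 1 − 379.15/665.15 = 0.4300.
W₁ = η₁·Q_H = 0.4300 × 578 = 249 kJ.

W₁ ≈ 249 kJ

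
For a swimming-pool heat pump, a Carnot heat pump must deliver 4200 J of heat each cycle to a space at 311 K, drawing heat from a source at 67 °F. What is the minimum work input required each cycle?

T_C = 67 °F → (67 − 32) × 5/9 = 19.44 °C = 292.59 K.
For a reversible heat pump, COP_HP = T_H/(T_H − T_C) = 311.00/18.41 = 16.8971.
W = Q_H/COP_HP = 4200/16.8971 = 249 J.

W_in ≈ 249 J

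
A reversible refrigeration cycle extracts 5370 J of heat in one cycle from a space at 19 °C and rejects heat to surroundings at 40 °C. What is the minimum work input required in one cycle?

W_in ≈ 386 J

T_H = 40 °C → 40 + 273.15 = 313.15 K.
T_C = 19 °C → 19 + 273.15 = 292.15 K.
COP_R = T_C/(T_H − T_C) = 292.15/21.00 = 13.9119.
W = Q_C/COP_R = 5370/13.9119 = 386 J.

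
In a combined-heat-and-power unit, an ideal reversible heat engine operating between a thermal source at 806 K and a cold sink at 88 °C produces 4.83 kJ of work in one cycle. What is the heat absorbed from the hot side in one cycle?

T_C = 88 °C → 88 + 273.15 = 361.15 K.
For a reversible engine, η = 1 − T_C/T_H = 1 − 361.15/806.00 = 0.5519.
Q_H = W/η = 4.83/0.5519 = 8.751 kJ.

Q_H ≈ 8.751 kJ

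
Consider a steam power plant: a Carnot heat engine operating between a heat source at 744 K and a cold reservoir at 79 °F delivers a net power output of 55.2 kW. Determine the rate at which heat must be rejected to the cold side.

T_C = 79 °F → (79 − 32) × 5/9 = 26.11 °C = 299.26 K.
Since the cycle is reversible, η = 1 − T_C/T_H = 1 − 299.26/744.00 = 0.5978.
Since Q_C/Q_H = T_C/T_H and Q_H = W/η, Q_C = W·T_C/(T_H − T_C) = 55.2 × 299.26/444.74 = 37.1 kW.

Q̇_C ≈ 37.1 kW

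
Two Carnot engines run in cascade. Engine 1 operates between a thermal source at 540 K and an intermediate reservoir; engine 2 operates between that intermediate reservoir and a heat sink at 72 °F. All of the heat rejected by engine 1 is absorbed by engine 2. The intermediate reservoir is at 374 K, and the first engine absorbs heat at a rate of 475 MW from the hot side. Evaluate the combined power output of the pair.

Ẇ_total ≈ 215 MW

T_C = 72 °F → (72 − 32) × 5/9 = 22.22 °C = 295.37 K.
Two reversible stages in series are equivalent to a single Carnot engine between T_H and T_C, so η_total = 1 − T_C/T_H = 1 − 295.37/540.00 = 0.4530.
W_total = η_total · Q_H = 0.4530 × 475 = 215 MW.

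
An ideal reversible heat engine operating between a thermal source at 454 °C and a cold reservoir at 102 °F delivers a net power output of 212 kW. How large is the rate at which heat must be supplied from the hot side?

T_H = 454 °C → 454 + 273.15 = 727.15 K.
T_C = 102 °F → (102 − 32) × 5/9 = 38.89 °C = 312.04 K.
For a reversible engine, η = 1 − T_C/T_H = 1 − 312.04/727.15 = 0.5709.
Q_H = W/η = 212/0.5709 = 371.4 kW.

Q̇_H ≈ 371.4 kW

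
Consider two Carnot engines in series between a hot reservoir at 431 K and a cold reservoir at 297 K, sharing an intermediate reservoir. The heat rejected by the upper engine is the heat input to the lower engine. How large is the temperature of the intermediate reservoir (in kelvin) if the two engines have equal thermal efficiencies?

Equal efficiencies require 1 − T_m/T_H = 1 − T_C/T_m, i.e. T_m/T_H = T_C/T_m, so T_m = √(T_H·T_C) = √(431.00 × 297.00) = 357.8 K.

T_m ≈ 357.8 K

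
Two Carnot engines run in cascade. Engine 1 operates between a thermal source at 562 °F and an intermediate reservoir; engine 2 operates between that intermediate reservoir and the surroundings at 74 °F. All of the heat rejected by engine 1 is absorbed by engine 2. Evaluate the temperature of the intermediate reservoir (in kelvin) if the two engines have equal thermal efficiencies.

T_H = 562 °F → (562 − 32) × 5/9 = 294.44 °C = 567.59 K.
T_C = 74 °F → (74 − 32) × 5/9 = 23.33 °C = 296.48 K.
Equal efficiencies require 1 − T_m/T_H = 1 − T_C/T_m, i.e. T_m/T_H = T_C/T_m, so T_m = √(T_H·T_C) = √(567.59 × 296.48) = 410.2 K.

T_m ≈ 410.2 K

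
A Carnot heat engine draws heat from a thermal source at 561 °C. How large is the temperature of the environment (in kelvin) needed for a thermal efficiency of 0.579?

T_C ≈ 351 K

T_H = 561 °C → 561 + 273.15 = 834.15 K.
From η = 1 − T_C/T_H, T_C = T_H·(1 − η) = 834.15 × (1 − 0.579) = 351 K.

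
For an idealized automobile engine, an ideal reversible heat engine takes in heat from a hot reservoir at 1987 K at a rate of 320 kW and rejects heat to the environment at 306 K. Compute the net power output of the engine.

Ẇ ≈ 270.7 kW

Since the cycle is reversible, η = 1 − T_C/T_H = 1 − 306.00/1987.00 = 0.8460.
W = η·Q_H = 0.8460 × 320 = 270.7 kW.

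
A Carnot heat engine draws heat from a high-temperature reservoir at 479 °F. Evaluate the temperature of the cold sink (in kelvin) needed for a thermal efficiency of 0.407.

T_C ≈ 309.2 K

T_H = 479 °F → (479 − 32) × 5/9 = 248.33 °C = 521.48 K.
From η = 1 − T_C/T_H, T_C = T_H·(1 − η) = 521.48 × (1 − 0.407) = 309.2 K.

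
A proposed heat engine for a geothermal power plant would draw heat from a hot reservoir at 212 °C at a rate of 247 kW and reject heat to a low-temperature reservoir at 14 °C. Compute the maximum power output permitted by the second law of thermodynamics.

T_H = 212 °C → 212 + 273.15 = 485.15 K.
T_C = 14 °C → 14 + 273.15 = 287.15 K.
No engine can exceed the Carnot limit: η_max = 1 − T_C/T_H = 1 − 287.15/485.15 = 0.4081.
W_max = η_max · Q_H = 0.4081 × 247 = 101 kW.

Ẇ_max ≈ 101 kW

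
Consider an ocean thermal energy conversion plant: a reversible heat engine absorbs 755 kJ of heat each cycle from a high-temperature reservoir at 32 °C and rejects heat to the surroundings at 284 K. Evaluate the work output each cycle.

W ≈ 52.3 kJ

T_H = 32 °C → 32 + 273.15 = 305.15 K.
The Carnot efficiency is η = 1 − T_C/T_H = 1 − 284.00/305.15 = 0.0693.
W = η·Q_H = 0.0693 × 755 = 52.3 kJ.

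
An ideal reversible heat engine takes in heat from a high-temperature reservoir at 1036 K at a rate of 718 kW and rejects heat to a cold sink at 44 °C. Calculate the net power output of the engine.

Ẇ ≈ 498.2 kW

T_C = 44 °C → 44 + 273.15 = 317.15 K.
η_rev = 1 − T_C/T_H = 1 − 317.15/1036.00 = 0.6939.
W = η·Q_H = 0.6939 × 718 = 498.2 kW.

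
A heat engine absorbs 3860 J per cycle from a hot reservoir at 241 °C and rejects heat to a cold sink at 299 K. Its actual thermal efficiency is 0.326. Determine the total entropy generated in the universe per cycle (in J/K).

T_H = 241 °C → 241 + 273.15 = 514.15 K.
W = η·Q_H = 0.326 × 3860 = 1258 J, so Q_C = Q_H − W = 2602 J.
Reservoir entropy changes: ΔS_H = −Q_H/T_H = −3860/514.15 = -7.508 J/K and ΔS_C = +Q_C/T_C = 2602/299.00 = 8.701 J/K.
ΔS_univ = −Q_H/T_H + Q_C/T_C = 1.19 J/K (> 0, since η = 0.326 < η_Carnot = 0.418).

ΔS_univ ≈ 1.19 J/K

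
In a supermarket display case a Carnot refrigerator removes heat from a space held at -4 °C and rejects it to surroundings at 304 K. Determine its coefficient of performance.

T_C = -4 °C → -4 + 273.15 = 269.15 K.
The reversible coefficient of performance is COP_R = T_C/(T_H − T_C) = 269.15/(304.00 − 269.15) = 7.72.

COP_R ≈ 7.72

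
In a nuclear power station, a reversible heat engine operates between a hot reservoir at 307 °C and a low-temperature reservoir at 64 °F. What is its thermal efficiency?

T_H = 307 °C → 307 + 273.15 = 580.15 K.
T_C = 64 °F → (64 − 32) × 5/9 = 17.78 °C = 290.93 K.
The Carnot efficiency is η = 1 − T_C/T_H = 1 − 290.93/580.15 = 0.499.

η ≈ 0.499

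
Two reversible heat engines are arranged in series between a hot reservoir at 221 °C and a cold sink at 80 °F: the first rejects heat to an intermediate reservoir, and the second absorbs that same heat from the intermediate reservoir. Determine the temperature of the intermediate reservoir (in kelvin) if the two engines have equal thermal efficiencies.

T_m ≈ 385 K

T_H = 221 °C → 221 + 273.15 = 494.15 K.
T_C = 80 °F → (80 − 32) × 5/9 = 26.67 °C = 299.82 K.
Equal efficiencies require 1 − T_m/T_H = 1 − T_C/T_m, i.e. T_m/T_H = T_C/T_m, so T_m = √(T_H·T_C) = √(494.15 × 299.82) = 385 K.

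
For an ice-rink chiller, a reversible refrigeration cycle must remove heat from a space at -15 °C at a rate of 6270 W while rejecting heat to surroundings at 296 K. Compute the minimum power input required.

T_C = -15 °C → -15 + 273.15 = 258.15 K.
The reversible coefficient of performance is COP_R = T_C/(T_H − T_C) = 258.15/37.85 = 6.8203.
W = Q_C/COP_R = 6270/6.8203 = 919 W.

Ẇ_in ≈ 919 W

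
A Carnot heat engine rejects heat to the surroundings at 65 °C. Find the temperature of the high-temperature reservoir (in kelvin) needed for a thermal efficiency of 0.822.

T_C = 65 °C → 65 + 273.15 = 338.15 K.
From η = 1 − T_C/T_H, solving for T_H gives T_H = T_C/(1 − η) = 338.15/(1 − 0.822) = 1900 K.

T_H ≈ 1900 K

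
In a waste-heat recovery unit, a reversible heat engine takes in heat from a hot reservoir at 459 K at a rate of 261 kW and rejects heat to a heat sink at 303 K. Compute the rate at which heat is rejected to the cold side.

For a reversible engine, η = 1 − T_C/T_H = 1 − 303.00/459.00 = 0.3399.
For a reversible cycle Q_C/Q_H = T_C/T_H, so Q_C = 261 × 303.00/459.00 = 172.3 kW.

Q̇_C ≈ 172.3 kW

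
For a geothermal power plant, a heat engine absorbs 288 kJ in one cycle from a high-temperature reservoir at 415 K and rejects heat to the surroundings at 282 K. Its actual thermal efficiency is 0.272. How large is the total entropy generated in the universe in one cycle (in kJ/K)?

ΔS_univ ≈ 0.0495 kJ/K

W = η·Q_H = 0.272 × 288 = 78.34 kJ, so Q_C = Q_H − W = 209.7 kJ.
Entropy balance on the reservoirs: −Q_H/T_H = -0.6940 kJ/K, +Q_C/T_C = 0.7435 kJ/K.
ΔS_univ = −Q_H/T_H + Q_C/T_C = 0.0495 kJ/K (> 0, since η = 0.272 < η_Carnot = 0.320).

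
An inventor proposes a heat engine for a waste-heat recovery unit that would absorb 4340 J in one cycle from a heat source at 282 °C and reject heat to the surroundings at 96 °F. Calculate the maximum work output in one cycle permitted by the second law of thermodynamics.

W_max ≈ 1930 J

T_H = 282 °C → 282 + 273.15 = 555.15 K.
T_C = 96 °F → (96 − 32) × 5/9 = 35.56 °C = 308.71 K.
No engine can exceed the Carnot limit: η_max = 1 − T_C/T_H = 1 − 308.71/555.15 = 0.4439.
W_max = η_max · Q_H = 0.4439 × 4340 = 1930 J.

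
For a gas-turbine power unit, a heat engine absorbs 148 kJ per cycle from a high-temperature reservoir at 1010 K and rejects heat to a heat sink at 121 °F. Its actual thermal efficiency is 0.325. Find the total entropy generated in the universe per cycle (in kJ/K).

ΔS_univ ≈ 0.1631 kJ/K

T_C = 121 °F → (121 − 32) × 5/9 = 49.44 °C = 322.59 K.
W = η·Q_H = 0.325 × 148 = 48.10 kJ, so Q_C = Q_H − W = 99.90 kJ.
Reservoir entropy changes: ΔS_H = −Q_H/T_H = −148/1010.00 = -0.1465 kJ/K and ΔS_C = +Q_C/T_C = 99.90/322.59 = 0.3097 kJ/K.
ΔS_univ = −Q_H/T_H + Q_C/T_C = 0.1631 kJ/K (> 0, since η = 0.325 < η_Carnot = 0.681).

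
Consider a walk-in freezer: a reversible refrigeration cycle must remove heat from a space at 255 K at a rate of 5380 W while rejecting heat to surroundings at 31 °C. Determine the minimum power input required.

T_H = 31 °C → 31 + 273.15 = 304.15 K.
Carnot COP: COP_R = T_C/(T_H − T_C) = 255.00/49.15 = 5.1882.
W = Q_C/COP_R = 5380/5.1882 = 1037 W.

Ẇ_in ≈ 1037 W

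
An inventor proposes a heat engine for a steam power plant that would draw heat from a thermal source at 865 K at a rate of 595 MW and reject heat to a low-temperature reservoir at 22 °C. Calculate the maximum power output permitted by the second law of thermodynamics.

T_C = 22 °C → 22 + 273.15 = 295.15 K.
By the Carnot theorem, η_max = 1 − T_C/T_H = 1 − 295.15/865.00 = 0.6588.
W_max = η_max · Q_H = 0.6588 × 595 = 392.0 MW.

Ẇ_max ≈ 392.0 MW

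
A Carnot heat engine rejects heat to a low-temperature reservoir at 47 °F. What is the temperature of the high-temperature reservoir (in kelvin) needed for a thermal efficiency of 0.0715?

T_C = 47 °F → (47 − 32) × 5/9 = 8.33 °C = 281.48 K.
From η = 1 − T_C/T_H, solving for T_H gives T_H = T_C/(1 − η) = 281.48/(1 − 0.0715) = 303 K.

T_H ≈ 303 K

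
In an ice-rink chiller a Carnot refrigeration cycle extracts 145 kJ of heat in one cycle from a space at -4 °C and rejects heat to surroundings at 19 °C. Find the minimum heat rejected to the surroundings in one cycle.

Q_H ≈ 157.4 kJ

T_H = 19 °C → 19 + 273.15 = 292.15 K.
T_C = -4 °C → -4 + 273.15 = 269.15 K.
For a reversible cycle Q_H/Q_C = T_H/T_C, so Q_H = Q_C·T_H/T_C = 145 × 292.15/269.15 = 157.4 kJ.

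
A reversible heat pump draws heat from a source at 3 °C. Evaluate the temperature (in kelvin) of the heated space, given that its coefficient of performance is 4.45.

T_H ≈ 356.2 K

T_C = 3 °C → 3 + 273.15 = 276.15 K.
COP_HP = T_H/(T_H − T_C) ⇒ T_H = T_C·COP_HP/(COP_HP − 1) = 276.15 × 4.45/(4.45 − 1) = 356.2 K.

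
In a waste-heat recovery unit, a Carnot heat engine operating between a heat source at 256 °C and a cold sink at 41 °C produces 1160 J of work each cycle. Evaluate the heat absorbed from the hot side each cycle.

T_H = 256 °C → 256 + 273.15 = 529.15 K.
T_C = 41 °C → 41 + 273.15 = 314.15 K.
Carnot efficiency: η = 1 − T_C/T_H = 1 − 314.15/529.15 = 0.4063.
Q_H = W/η = 1160/0.4063 = 2850 J.

Q_H ≈ 2850 J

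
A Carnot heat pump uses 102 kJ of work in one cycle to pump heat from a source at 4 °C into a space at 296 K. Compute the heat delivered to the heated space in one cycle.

T_C = 4 °C → 4 + 273.15 = 277.15 K.
COP_HP = T_H/(T_H − T_C) = 296.00/18.85 = 15.7029.
Q_H = COP_HP · W = 15.7029 × 102 = 1602 kJ.

Q_H ≈ 1602 kJ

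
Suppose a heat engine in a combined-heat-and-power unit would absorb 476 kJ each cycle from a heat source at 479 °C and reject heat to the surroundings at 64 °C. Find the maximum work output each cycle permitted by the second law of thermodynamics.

T_H = 479 °C → 479 + 273.15 = 752.15 K.
T_C = 64 °C → 64 + 273.15 = 337.15 K.
No engine can exceed the Carnot limit: η_max = 1 − T_C/T_H = 1 − 337.15/752.15 = 0.5518.
W_max = η_max · Q_H = 0.5518 × 476 = 263 kJ.

W_max ≈ 263 kJ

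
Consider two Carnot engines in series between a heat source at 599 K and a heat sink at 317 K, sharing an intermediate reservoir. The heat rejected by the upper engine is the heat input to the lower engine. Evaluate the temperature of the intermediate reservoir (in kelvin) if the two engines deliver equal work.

T_m ≈ 458 K

For reversible stages Q_m = Q_H·(T_m/T_H). Setting W₁ = Q_H(1 − T_m/T_H) equal to W₂ = Q_m(1 − T_C/T_m) = Q_H·(T_m − T_C)/T_H gives T_H − T_m = T_m − T_C, so T_m = (T_H + T_C)/2 = (599.00 + 317.00)/2 = 458 K.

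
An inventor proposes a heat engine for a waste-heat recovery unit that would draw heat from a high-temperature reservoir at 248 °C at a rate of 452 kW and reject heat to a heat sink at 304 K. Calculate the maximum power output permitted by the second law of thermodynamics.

Ẇ_max ≈ 188 kW

T_H = 248 °C → 248 + 273.15 = 521.15 K.
By the Carnot theorem, η_max = 1 − T_C/T_H = 1 − 304.00/521.15 = 0.4167.
W_max = η_max · Q_H = 0.4167 × 452 = 188 kW.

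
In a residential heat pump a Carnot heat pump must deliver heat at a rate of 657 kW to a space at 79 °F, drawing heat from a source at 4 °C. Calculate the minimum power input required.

Ẇ_in ≈ 48.54 kW

T_H = 79 °F → (79 − 32) × 5/9 = 26.11 °C = 299.26 K.
T_C = 4 °C → 4 + 273.15 = 277.15 K.
For a reversible heat pump, COP_HP = T_H/(T_H − T_C) = 299.26/22.11 = 13.5344.
W = Q_H/COP_HP = 657/13.5344 = 48.54 kW.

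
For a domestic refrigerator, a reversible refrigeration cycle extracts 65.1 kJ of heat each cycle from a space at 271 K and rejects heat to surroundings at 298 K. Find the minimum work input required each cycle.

Carnot COP: COP_R = T_C/(T_H − T_C) = 271.00/27.00 = 10.0370.
W = Q_C/COP_R = 65.1/10.0370 = 6.486 kJ.

W_in ≈ 6.486 kJ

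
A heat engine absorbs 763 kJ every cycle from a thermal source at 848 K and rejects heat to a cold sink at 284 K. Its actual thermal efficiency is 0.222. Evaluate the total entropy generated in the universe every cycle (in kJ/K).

W = η·Q_H = 0.222 × 763 = 169.4 kJ, so Q_C = Q_H − W = 593.6 kJ.
Reservoir entropy changes: ΔS_H = −Q_H/T_H = −763/848.00 = -0.8998 kJ/K and ΔS_C = +Q_C/T_C = 593.6/284.00 = 2.090 kJ/K.
ΔS_univ = −Q_H/T_H + Q_C/T_C = 1.190 kJ/K (> 0, since η = 0.222 < η_Carnot = 0.665).

ΔS_univ ≈ 1.190 kJ/K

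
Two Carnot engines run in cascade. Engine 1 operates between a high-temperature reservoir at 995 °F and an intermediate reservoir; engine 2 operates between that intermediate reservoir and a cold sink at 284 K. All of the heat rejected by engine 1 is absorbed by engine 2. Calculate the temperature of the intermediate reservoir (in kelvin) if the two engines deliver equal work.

T_m ≈ 546 K

T_H = 995 °F → (995 − 32) × 5/9 = 535.00 °C = 808.15 K.
For reversible stages Q_m = Q_H·(T_m/T_H). Setting W₁ = Q_H(1 − T_m/T_H) equal to W₂ = Q_m(1 − T_C/T_m) = Q_H·(T_m − T_C)/T_H gives T_H − T_m = T_m − T_C, so T_m = (T_H + T_C)/2 = (808.15 + 284.00)/2 = 546 K.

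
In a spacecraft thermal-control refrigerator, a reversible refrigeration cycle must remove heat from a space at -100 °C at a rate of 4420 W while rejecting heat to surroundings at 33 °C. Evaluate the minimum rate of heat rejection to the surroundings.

Q̇_H ≈ 7820 W

T_H = 33 °C → 33 + 273.15 = 306.15 K.
T_C = -100 °C → -100 + 273.15 = 173.15 K.
For a reversible cycle Q_H/Q_C = T_H/T_C, so Q_H = Q_C·T_H/T_C = 4420 × 306.15/173.15 = 7820 W.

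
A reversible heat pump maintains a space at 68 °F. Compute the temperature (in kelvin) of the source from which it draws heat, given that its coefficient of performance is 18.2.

T_H = 68 °F → (68 − 32) × 5/9 = 20.00 °C = 293.15 K.
COP_HP = T_H/(T_H − T_C) ⇒ T_C = T_H·(COP_HP − 1)/COP_HP = 293.15 × (18.2 − 1)/18.2 = 277 K.

T_C ≈ 277 K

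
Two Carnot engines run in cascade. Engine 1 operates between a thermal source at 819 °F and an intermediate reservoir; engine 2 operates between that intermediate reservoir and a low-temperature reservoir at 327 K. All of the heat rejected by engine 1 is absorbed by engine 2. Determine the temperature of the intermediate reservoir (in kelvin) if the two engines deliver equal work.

T_m ≈ 518.7 K

T_H = 819 °F → (819 − 32) × 5/9 = 437.22 °C = 710.37 K.
For reversible stages Q_m = Q_H·(T_m/T_H). Setting W₁ = Q_H(1 − T_m/T_H) equal to W₂ = Q_m(1 − T_C/T_m) = Q_H·(T_m − T_C)/T_H gives T_H − T_m = T_m − T_C, so T_m = (T_H + T_C)/2 = (710.37 + 327.00)/2 = 518.7 K.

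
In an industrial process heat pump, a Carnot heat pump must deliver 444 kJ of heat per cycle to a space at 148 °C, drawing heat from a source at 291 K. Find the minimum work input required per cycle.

T_H = 148 °C → 148 + 273.15 = 421.15 K.
Reversible heating COP: COP_HP = T_H/(T_H − T_C) = 421.15/130.15 = 3.2359.
W = Q_H/COP_HP = 444/3.2359 = 137 kJ.

W_in ≈ 137 kJ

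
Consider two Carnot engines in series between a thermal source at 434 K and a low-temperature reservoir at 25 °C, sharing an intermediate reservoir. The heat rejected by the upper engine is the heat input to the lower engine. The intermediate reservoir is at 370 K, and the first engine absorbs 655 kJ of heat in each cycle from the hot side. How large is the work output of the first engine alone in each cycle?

W₁ ≈ 96.59 kJ

T_C = 25 °C → 25 + 273.15 = 298.15 K.
First-stage efficiency η₁ = 1 − T_m/T_H = 1 − 370.00/434.00 = 0.1475.
W₁ = η₁·Q_H = 0.1475 × 655 = 96.59 kJ.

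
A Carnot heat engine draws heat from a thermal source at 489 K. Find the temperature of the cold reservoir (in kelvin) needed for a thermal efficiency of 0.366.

T_C ≈ 310 K

From η = 1 − T_C/T_H, T_C = T_H·(1 − η) = 489.00 × (1 − 0.366) = 310 K.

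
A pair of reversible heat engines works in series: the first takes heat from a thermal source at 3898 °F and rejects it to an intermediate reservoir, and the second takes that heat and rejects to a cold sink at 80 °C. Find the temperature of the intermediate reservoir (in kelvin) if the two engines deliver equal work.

T_H = 3898 °F → (3898 − 32) × 5/9 = 2147.78 °C = 2420.93 K.
T_C = 80 °C → 80 + 273.15 = 353.15 K.
For reversible stages Q_m = Q_H·(T_m/T_H). Setting W₁ = Q_H(1 − T_m/T_H) equal to W₂ = Q_m(1 − T_C/T_m) = Q_H·(T_m − T_C)/T_H gives T_H − T_m = T_m − T_C, so T_m = (T_H + T_C)/2 = (2420.93 + 353.15)/2 = 1390 K.

T_m ≈ 1390 K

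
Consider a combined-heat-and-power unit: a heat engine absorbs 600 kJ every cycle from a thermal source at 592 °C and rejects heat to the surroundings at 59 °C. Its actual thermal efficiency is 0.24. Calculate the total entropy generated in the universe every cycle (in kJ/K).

ΔS_univ ≈ 0.6794 kJ/K

T_H = 592 °C → 592 + 273.15 = 865.15 K.
T_C = 59 °C → 59 + 273.15 = 332.15 K.
W = η·Q_H = 0.24 × 600 = 144.0 kJ, so Q_C = Q_H − W = 456.0 kJ.
Entropy balance on the reservoirs: −Q_H/T_H = -0.6935 kJ/K, +Q_C/T_C = 1.373 kJ/K.
ΔS_univ = −Q_H/T_H + Q_C/T_C = 0.6794 kJ/K (> 0, since η = 0.24 < η_Carnot = 0.616).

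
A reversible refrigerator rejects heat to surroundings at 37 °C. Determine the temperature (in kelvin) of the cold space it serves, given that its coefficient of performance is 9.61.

T_C ≈ 281 K

T_H = 37 °C → 37 + 273.15 = 310.15 K.
COP_R = T_C/(T_H − T_C) ⇒ T_C = T_H·COP_R/(1 + COP_R) = 310.15 × 9.61/(1 + 9.61) = 281 K.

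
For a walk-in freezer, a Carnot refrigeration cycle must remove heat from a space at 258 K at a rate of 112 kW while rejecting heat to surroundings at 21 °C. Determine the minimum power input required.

T_H = 21 °C → 21 + 273.15 = 294.15 K.
COP_R = T_C/(T_H − T_C) = 258.00/36.15 = 7.1369.
W = Q_C/COP_R = 112/7.1369 = 15.7 kW.

Ẇ_in ≈ 15.7 kW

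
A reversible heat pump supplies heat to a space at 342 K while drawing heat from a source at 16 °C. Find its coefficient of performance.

COP_HP ≈ 6.47

T_C = 16 °C → 16 + 273.15 = 289.15 K.
COP_HP = T_H/(T_H − T_C) = 342.00/(342.00 − 289.15) = 6.47.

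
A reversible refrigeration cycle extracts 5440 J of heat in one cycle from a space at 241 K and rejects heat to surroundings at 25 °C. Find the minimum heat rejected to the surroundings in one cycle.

Q_H ≈ 6730 J

T_H = 25 °C → 25 + 273.15 = 298.15 K.
For a reversible cycle Q_H/Q_C = T_H/T_C, so Q_H = Q_C·T_H/T_C = 5440 × 298.15/241.00 = 6730 J.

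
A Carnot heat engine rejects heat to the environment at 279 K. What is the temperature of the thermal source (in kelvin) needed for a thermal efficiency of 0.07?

T_H ≈ 300.0 K

From η = 1 − T_C/T_H, solving for T_H gives T_H = T_C/(1 − η) = 279.00/(1 − 0.07) = 300.0 K.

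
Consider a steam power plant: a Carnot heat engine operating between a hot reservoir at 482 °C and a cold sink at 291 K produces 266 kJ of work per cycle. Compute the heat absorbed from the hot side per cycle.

Q_H ≈ 433 kJ

T_H = 482 °C → 482 + 273.15 = 755.15 K.
For a reversible engine, η = 1 − T_C/T_H = 1 − 291.00/755.15 = 0.6146.
Q_H = W/η = 266/0.6146 = 433 kJ.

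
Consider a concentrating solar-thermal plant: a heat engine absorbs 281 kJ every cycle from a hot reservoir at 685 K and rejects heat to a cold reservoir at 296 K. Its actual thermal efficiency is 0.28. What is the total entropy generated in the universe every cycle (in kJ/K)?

W = η·Q_H = 0.28 × 281 = 78.68 kJ, so Q_C = Q_H − W = 202.3 kJ.
Reservoir entropy changes: ΔS_H = −Q_H/T_H = −281/685.00 = -0.4102 kJ/K and ΔS_C = +Q_C/T_C = 202.3/296.00 = 0.6835 kJ/K.
ΔS_univ = −Q_H/T_H + Q_C/T_C = 0.2733 kJ/K (> 0, since η = 0.28 < η_Carnot = 0.568).

ΔS_univ ≈ 0.2733 kJ/K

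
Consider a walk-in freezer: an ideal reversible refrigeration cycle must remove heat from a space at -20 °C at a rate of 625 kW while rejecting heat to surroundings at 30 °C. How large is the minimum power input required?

Ẇ_in ≈ 123 kW

T_H = 30 °C → 30 + 273.15 = 303.15 K.
T_C = -20 °C → -20 + 273.15 = 253.15 K.
COP_R = T_C/(T_H − T_C) = 253.15/50.00 = 5.0630.
W = Q_C/COP_R = 625/5.0630 = 123 kW.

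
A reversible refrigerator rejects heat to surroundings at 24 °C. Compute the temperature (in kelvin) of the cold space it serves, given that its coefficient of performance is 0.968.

T_C ≈ 146.2 K

T_H = 24 °C → 24 + 273.15 = 297.15 K.
COP_R = T_C/(T_H − T_C) ⇒ T_C = T_H·COP_R/(1 + COP_R) = 297.15 × 0.968/(1 + 0.968) = 146.2 K.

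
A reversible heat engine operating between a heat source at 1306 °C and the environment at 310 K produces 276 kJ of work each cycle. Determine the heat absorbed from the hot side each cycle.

Q_H ≈ 343 kJ

T_H = 1306 °C → 1306 + 273.15 = 1579.15 K.
Carnot efficiency: η = 1 − T_C/T_H = 1 − 310.00/1579.15 = 0.8037.
Q_H = W/η = 276/0.8037 = 343 kJ.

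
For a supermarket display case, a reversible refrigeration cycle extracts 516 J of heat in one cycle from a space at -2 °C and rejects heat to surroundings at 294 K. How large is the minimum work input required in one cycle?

W_in ≈ 43.5 J

T_C = -2 °C → -2 + 273.15 = 271.15 K.
COP_R = T_C/(T_H − T_C) = 271.15/22.85 = 11.8665.
W = Q_C/COP_R = 516/11.8665 = 43.5 J.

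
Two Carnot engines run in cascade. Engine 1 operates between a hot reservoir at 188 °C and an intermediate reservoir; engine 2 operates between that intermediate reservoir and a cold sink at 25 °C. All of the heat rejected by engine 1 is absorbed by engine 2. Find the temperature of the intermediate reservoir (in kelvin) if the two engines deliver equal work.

T_m ≈ 380 K

T_H = 188 °C → 188 + 273.15 = 461.15 K.
T_C = 25 °C → 25 + 273.15 = 298.15 K.
For reversible stages Q_m = Q_H·(T_m/T_H). Setting W₁ = Q_H(1 − T_m/T_H) equal to W₂ = Q_m(1 − T_C/T_m) = Q_H·(T_m − T_C)/T_H gives T_H − T_m = T_m − T_C, so T_m = (T_H + T_C)/2 = (461.15 + 298.15)/2 = 380 K.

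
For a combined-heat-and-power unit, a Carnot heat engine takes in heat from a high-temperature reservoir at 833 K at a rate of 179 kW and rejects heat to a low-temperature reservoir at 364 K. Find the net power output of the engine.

For a reversible engine, η = 1 − T_C/T_H = 1 − 364.00/833.00 = 0.5630.
W = η·Q_H = 0.5630 × 179 = 100.8 kW.

Ẇ ≈ 100.8 kW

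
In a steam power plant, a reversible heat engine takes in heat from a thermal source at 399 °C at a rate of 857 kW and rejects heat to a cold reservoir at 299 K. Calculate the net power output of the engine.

T_H = 399 °C → 399 + 273.15 = 672.15 K.
Carnot efficiency: η = 1 − T_C/T_H = 1 − 299.00/672.15 = 0.5552.
W = η·Q_H = 0.5552 × 857 = 476 kW.

Ẇ ≈ 476 kW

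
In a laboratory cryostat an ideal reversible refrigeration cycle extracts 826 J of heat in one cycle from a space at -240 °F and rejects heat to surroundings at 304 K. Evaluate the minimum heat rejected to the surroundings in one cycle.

Q_H ≈ 2060 J

T_C = -240 °F → (-240 − 32) × 5/9 = -151.11 °C = 122.04 K.
For a reversible cycle Q_H/Q_C = T_H/T_C, so Q_H = Q_C·T_H/T_C = 826 × 304.00/122.04 = 2060 J.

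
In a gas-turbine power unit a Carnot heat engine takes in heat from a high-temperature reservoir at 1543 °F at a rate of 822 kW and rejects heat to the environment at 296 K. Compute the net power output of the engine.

Ẇ ≈ 603 kW

T_H = 1543 °F → (1543 − 32) × 5/9 = 839.44 °C = 1112.59 K.
The Carnot efficiency is η = 1 − T_C/T_H = 1 − 296.00/1112.59 = 0.7340.
W = η·Q_H = 0.7340 × 822 = 603 kW.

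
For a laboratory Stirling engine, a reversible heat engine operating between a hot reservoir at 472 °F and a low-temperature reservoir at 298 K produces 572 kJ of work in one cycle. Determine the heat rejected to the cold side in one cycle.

Q_C ≈ 776 kJ

T_H = 472 °F → (472 − 32) × 5/9 = 244.44 °C = 517.59 K.
For a reversible engine, η = 1 − T_C/T_H = 1 − 298.00/517.59 = 0.4243.
Since Q_C/Q_H = T_C/T_H and Q_H = W/η, Q_C = W·T_C/(T_H − T_C) = 572 × 298.00/219.59 = 776 kJ.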